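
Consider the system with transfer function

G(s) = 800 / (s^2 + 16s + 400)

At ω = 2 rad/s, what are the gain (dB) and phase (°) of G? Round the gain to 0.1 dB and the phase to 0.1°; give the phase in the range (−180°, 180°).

At s = jω = j2:
quadratic: (j2)² + 16·j2 + 400 = 396 + j32 → |·| ≈ 397.29, ∠ ≈ 4.62°
|G| = 800 / 397.29 ≈ 2.0136
Gain = 20 log₁₀(2.0136) ≈ 6.08 dB
∠G = 0.00° − 4.62° = -4.62°

6.1 dB, -4.6°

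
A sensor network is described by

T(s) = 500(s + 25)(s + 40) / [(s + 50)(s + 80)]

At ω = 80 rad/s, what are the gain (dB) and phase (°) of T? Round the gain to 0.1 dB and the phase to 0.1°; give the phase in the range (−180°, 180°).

At s = jω = j80:
zero (s+25): 25 + j80 → |·| = √(25²+80²) = √7025 ≈ 83.815, ∠ = arctan(80/25) ≈ 72.65°
zero (s+40): 40 + j80 → |·| = √(40²+80²) = √8000 ≈ 89.443, ∠ = arctan(80/40) ≈ 63.43°
pole (s+50): 50 + j80 → |·| = √(50²+80²) = √8900 ≈ 94.34, ∠ = arctan(80/50) ≈ 57.99°
pole (s+80): 80 + j80 → |·| = √(80²+80²) = √12800 ≈ 113.14, ∠ = arctan(80/80) ≈ 45.00°
|T| = 500 · 7496.7 / 10674 ≈ 351.17
Gain = 20 log₁₀(351.17) ≈ 50.91 dB
∠T = 136.08° − 102.99° = 33.09°

50.9 dB, 33.1°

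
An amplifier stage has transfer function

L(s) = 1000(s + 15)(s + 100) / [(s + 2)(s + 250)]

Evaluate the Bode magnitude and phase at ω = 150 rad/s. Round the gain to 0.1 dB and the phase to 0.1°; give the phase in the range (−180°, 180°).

55.9 dB, 20.4°

At s = jω = j150:
zero (s+15): 15 + j150 → |·| = √(15²+150²) = √22725 ≈ 150.75, ∠ = arctan(150/15) ≈ 84.29°
zero (s+100): 100 + j150 → |·| = √(100²+150²) = √32500 ≈ 180.28, ∠ = arctan(150/100) ≈ 56.31°
pole (s+2): 2 + j150 → |·| = √(2²+150²) = √22504 ≈ 150.01, ∠ = arctan(150/2) ≈ 89.24°
pole (s+250): 250 + j150 → |·| = √(250²+150²) = √85000 ≈ 291.55, ∠ = arctan(150/250) ≈ 30.96°
|L| = 1000 · 27177 / 43735 ≈ 621.4
Gain = 20 log₁₀(621.4) ≈ 55.87 dB
∠L = 140.60° − 120.20° = 20.40°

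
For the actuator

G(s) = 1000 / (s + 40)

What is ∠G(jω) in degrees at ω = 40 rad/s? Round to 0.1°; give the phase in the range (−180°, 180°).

-45.0°

Substitute s = j40:
Numerator: 1000 = 1000 + j0
Denominator: (j40) + 40 = 40 + j40
|N| = √(1000² + 0²) ≈ 1000, ∠N ≈ 0.00°
|D| = √(40² + 40²) ≈ 56.569, ∠D ≈ 45.00°
∠G = 0.00° − 45.00° = -45.00°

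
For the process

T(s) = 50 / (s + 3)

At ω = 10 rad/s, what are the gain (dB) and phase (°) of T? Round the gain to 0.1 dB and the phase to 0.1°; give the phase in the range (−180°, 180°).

At s = jω = j10:
pole (s+3): 3 + j10 → |·| = √(3²+10²) = √109 ≈ 10.44, ∠ = arctan(10/3) ≈ 73.30°
|T| = 50 / 10.44 ≈ 4.7893
Gain = 20 log₁₀(4.7893) ≈ 13.61 dB
∠T = 0.00° − 73.30° = -73.30°

13.6 dB, -73.3°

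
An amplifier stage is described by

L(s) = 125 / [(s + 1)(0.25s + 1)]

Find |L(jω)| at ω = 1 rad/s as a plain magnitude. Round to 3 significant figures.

At ω = 1 rad/s:
pole (1 + j1·1) = 1 + j1 → |·| ≈ 1.4142, ∠ ≈ 45.00°
pole (1 + j1·0.25) = 1 + j0.25 → |·| ≈ 1.0308, ∠ ≈ 14.04°
|L| = 125 · 1 / (1.4142 · 1.0308) ≈ 85.748

85.7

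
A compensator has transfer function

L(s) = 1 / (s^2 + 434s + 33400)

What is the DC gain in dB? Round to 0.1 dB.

-90.5 dB

L(0) = 1 / 33400 ≈ 2.994e-05
20 log₁₀(2.994e-05) ≈ -90.47 dB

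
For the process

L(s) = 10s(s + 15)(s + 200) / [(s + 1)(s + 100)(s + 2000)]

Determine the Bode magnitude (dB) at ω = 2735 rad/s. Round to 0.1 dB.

18.2 dB

At s = jω = j2735:
zero (s+15): 15 + j2735 → |·| = √(15²+2735²) = √7480450 ≈ 2735, ∠ = arctan(2735/15) ≈ 89.69°
zero (s+200): 200 + j2735 → |·| = √(200²+2735²) = √7520225 ≈ 2742.3, ∠ = arctan(2735/200) ≈ 85.82°
zero at origin: s = j2735 → |·| = 2735, ∠ = 90.00°
pole (s+1): 1 + j2735 → |·| = √(1²+2735²) = √7480226 ≈ 2735, ∠ = arctan(2735/1) ≈ 89.98°
pole (s+100): 100 + j2735 → |·| = √(100²+2735²) = √7490225 ≈ 2736.8, ∠ = arctan(2735/100) ≈ 87.91°
pole (s+2000): 2000 + j2735 → |·| = √(2000²+2735²) = √11480225 ≈ 3388.2, ∠ = arctan(2735/2000) ≈ 53.82°
|L| = 10 · 2.0513e+10 / 2.5361e+10 ≈ 8.0884
Gain = 20 log₁₀(8.0884) ≈ 18.16 dB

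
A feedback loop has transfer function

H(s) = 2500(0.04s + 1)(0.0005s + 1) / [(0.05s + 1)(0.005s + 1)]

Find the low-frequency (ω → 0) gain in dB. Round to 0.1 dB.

68.0 dB

H(0) = 2500 · 1 / 1 = 2500
20 log₁₀(2500) ≈ 67.96 dB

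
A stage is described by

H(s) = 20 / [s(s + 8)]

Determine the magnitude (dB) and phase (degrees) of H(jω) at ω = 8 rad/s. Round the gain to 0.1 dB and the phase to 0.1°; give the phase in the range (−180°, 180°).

At s = jω = j8:
pole (s+8): 8 + j8 → |·| = √(8²+8²) = √128 ≈ 11.314, ∠ = arctan(8/8) ≈ 45.00°
pole at origin: |s| = 8, ∠ = 90.00° (in denominator)
|H| = 20 / 90.512 ≈ 0.22097
Gain = 20 log₁₀(0.22097) ≈ -13.11 dB
∠H = 0.00° − 135.00° = -135.00°

-13.1 dB, -135.0°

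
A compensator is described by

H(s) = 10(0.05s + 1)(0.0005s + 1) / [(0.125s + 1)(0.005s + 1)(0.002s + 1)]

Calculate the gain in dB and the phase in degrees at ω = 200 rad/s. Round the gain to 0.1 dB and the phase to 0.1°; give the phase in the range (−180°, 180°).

At ω = 200 rad/s:
zero (1 + j200·0.05) = 1 + j10 → |·| ≈ 10.05, ∠ ≈ 84.29°
zero (1 + j200·0.0005) = 1 + j0.1 → |·| ≈ 1.005, ∠ ≈ 5.71°
pole (1 + j200·0.125) = 1 + j25 → |·| ≈ 25.02, ∠ ≈ 87.71°
pole (1 + j200·0.005) = 1 + j1 → |·| ≈ 1.4142, ∠ ≈ 45.00°
pole (1 + j200·0.002) = 1 + j0.4 → |·| ≈ 1.077, ∠ ≈ 21.80°
|H| = 10 · 10.05 · 1.005 / (25.02 · 1.4142 · 1.077) ≈ 2.6504
Gain = 20 log₁₀(2.6504) ≈ 8.47 dB
∠H = (84.29° + 5.71°) − (87.71° + 45.00° + 21.80°) = -64.51°

8.5 dB, -64.5°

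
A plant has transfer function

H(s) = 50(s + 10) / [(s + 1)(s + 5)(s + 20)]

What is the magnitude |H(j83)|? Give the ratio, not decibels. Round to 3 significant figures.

0.00709

At s = jω = j83:
zero (s+10): 10 + j83 → |·| = √(10²+83²) = √6989 ≈ 83.6, ∠ = arctan(83/10) ≈ 83.13°
pole (s+1): 1 + j83 → |·| = √(1²+83²) = √6890 ≈ 83.006, ∠ = arctan(83/1) ≈ 89.31°
pole (s+5): 5 + j83 → |·| = √(5²+83²) = √6914 ≈ 83.15, ∠ = arctan(83/5) ≈ 86.55°
pole (s+20): 20 + j83 → |·| = √(20²+83²) = √7289 ≈ 85.376, ∠ = arctan(83/20) ≈ 76.45°
|H| = 50 · 83.6 / 5.8926e+05 ≈ 0.0070936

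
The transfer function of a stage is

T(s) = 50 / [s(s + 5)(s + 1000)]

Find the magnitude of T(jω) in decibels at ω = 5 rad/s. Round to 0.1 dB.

At s = jω = j5:
pole (s+5): 5 + j5 → |·| = √(5²+5²) = √50 ≈ 7.0711, ∠ = arctan(5/5) ≈ 45.00°
pole (s+1000): 1000 + j5 → |·| = √(1000²+5²) = √1000025 ≈ 1000, ∠ = arctan(5/1000) ≈ 0.29°
pole at origin: |s| = 5, ∠ = 90.00° (in denominator)
|T| = 50 / 35356 ≈ 0.0014142
Gain = 20 log₁₀(0.0014142) ≈ -56.99 dB

-57.0 dB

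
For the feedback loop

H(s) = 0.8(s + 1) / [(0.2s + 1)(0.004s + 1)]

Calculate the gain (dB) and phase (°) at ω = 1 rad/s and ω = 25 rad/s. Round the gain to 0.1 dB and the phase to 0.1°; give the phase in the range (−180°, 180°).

ω = 1: 0.9 dB, 33.5°; ω = 25: 11.8 dB, 3.3°

At ω = 1 rad/s:
zero (1 + j1·1) = 1 + j1 → |·| ≈ 1.4142, ∠ ≈ 45.00°
pole (1 + j1·0.2) = 1 + j0.2 → |·| ≈ 1.0198, ∠ ≈ 11.31°
pole (1 + j1·0.004) = 1 + j0.004 → |·| ≈ 1, ∠ ≈ 0.23°
|H| = 0.8 · 1.4142 / (1.0198 · 1) ≈ 1.1094
Gain = 20 log₁₀(1.1094) ≈ 0.90 dB
∠H = (45.00°) − (11.31° + 0.23°) = 33.46°

At ω = 25 rad/s:
zero (1 + j25·1) = 1 + j25 → |·| ≈ 25.02, ∠ ≈ 87.71°
pole (1 + j25·0.2) = 1 + j5 → |·| ≈ 5.099, ∠ ≈ 78.69°
pole (1 + j25·0.004) = 1 + j0.1 → |·| ≈ 1.005, ∠ ≈ 5.71°
|H| = 0.8 · 25.02 / (5.099 · 1.005) ≈ 3.9059
Gain = 20 log₁₀(3.9059) ≈ 11.83 dB
∠H = (87.71°) − (78.69° + 5.71°) = 3.31°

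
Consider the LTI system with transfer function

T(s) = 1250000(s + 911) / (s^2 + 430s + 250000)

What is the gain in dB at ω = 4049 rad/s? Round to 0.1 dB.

At s = jω = j4049:
zero (s+911): 911 + j4049 → |·| = √(911²+4049²) = √17224322 ≈ 4150.2, ∠ = arctan(4049/911) ≈ 77.32°
quadratic: (j4049)² + 430·j4049 + 250000 = -16144401 + j1741070 → |·| ≈ 1.6238e+07, ∠ ≈ 173.84°
|T| = 1250000 · 4150.2 / 1.6238e+07 ≈ 319.48
Gain = 20 log₁₀(319.48) ≈ 50.09 dB

50.1 dB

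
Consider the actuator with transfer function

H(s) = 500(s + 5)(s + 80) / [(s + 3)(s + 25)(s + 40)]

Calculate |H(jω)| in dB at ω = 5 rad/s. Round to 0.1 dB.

33.5 dB

At s = jω = j5:
zero (s+5): 5 + j5 → |·| = √(5²+5²) = √50 ≈ 7.0711, ∠ = arctan(5/5) ≈ 45.00°
zero (s+80): 80 + j5 → |·| = √(80²+5²) = √6425 ≈ 80.156, ∠ = arctan(5/80) ≈ 3.58°
pole (s+3): 3 + j5 → |·| = √(3²+5²) = √34 ≈ 5.831, ∠ = arctan(5/3) ≈ 59.04°
pole (s+25): 25 + j5 → |·| = √(25²+5²) = √650 ≈ 25.495, ∠ = arctan(5/25) ≈ 11.31°
pole (s+40): 40 + j5 → |·| = √(40²+5²) = √1625 ≈ 40.311, ∠ = arctan(5/40) ≈ 7.13°
|H| = 500 · 566.79 / 5992.7 ≈ 47.29
Gain = 20 log₁₀(47.29) ≈ 33.50 dB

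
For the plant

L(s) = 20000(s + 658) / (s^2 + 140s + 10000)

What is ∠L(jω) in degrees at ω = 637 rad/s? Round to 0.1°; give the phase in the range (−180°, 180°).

-123.2°

At s = jω = j637:
zero (s+658): 658 + j637 → |·| = √(658²+637²) = √838733 ≈ 915.82, ∠ = arctan(637/658) ≈ 44.07°
quadratic: (j637)² + 140·j637 + 10000 = -395769 + j89180 → |·| ≈ 4.0569e+05, ∠ ≈ 167.30°
∠L = 44.07° − 167.30° = -123.23°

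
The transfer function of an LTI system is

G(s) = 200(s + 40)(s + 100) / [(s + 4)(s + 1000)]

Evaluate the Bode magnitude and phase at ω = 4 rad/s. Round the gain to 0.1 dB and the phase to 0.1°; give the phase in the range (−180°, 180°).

43.1 dB, -37.2°

At s = jω = j4:
zero (s+40): 40 + j4 → |·| = √(40²+4²) = √1616 ≈ 40.2, ∠ = arctan(4/40) ≈ 5.71°
zero (s+100): 100 + j4 → |·| = √(100²+4²) = √10016 ≈ 100.08, ∠ = arctan(4/100) ≈ 2.29°
pole (s+4): 4 + j4 → |·| = √(4²+4²) = √32 ≈ 5.6569, ∠ = arctan(4/4) ≈ 45.00°
pole (s+1000): 1000 + j4 → |·| = √(1000²+4²) = √1000016 ≈ 1000, ∠ = arctan(4/1000) ≈ 0.23°
|G| = 200 · 4023.2 / 5656.9 ≈ 142.24
Gain = 20 log₁₀(142.24) ≈ 43.06 dB
∠G = 8.00° − 45.23° = -37.23°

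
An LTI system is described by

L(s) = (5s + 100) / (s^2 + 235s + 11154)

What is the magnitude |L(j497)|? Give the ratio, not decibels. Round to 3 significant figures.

Substitute s = j497:
Numerator: 5(j497) + 100 = 100 + j2485
Denominator: (j497)^2 + 235(j497) + 11154 = -235855 + j116795
|N| = √(100² + 2485²) ≈ 2487, ∠N ≈ 87.70°
|D| = √(235855² + 116795²) ≈ 2.6319e+05, ∠D ≈ 153.66°
|L| = 2487 / 2.6319e+05 ≈ 0.0094494

0.00945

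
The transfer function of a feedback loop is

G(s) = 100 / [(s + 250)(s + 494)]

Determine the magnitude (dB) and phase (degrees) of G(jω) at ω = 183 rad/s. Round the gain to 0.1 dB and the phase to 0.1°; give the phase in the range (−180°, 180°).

-64.3 dB, -56.5°

At s = jω = j183:
pole (s+250): 250 + j183 → |·| = √(250²+183²) = √95989 ≈ 309.82, ∠ = arctan(183/250) ≈ 36.20°
pole (s+494): 494 + j183 → |·| = √(494²+183²) = √277525 ≈ 526.81, ∠ = arctan(183/494) ≈ 20.33°
|G| = 100 / 1.6322e+05 ≈ 0.00061267
Gain = 20 log₁₀(0.00061267) ≈ -64.26 dB
∠G = 0.00° − 56.53° = -56.53°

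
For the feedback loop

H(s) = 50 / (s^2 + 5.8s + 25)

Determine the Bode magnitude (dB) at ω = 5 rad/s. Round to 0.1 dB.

4.7 dB

At s = jω = j5:
quadratic: (j5)² + 5.8·j5 + 25 = 0 + j29 → |·| ≈ 29, ∠ ≈ 90.00°
|H| = 50 / 29 ≈ 1.7241
Gain = 20 log₁₀(1.7241) ≈ 4.73 dB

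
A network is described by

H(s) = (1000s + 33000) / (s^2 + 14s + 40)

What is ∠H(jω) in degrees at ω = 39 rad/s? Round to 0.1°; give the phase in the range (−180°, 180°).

Substitute s = j39:
Numerator: 1000(j39) + 33000 = 33000 + j39000
Denominator: (j39)^2 + 14(j39) + 40 = -1481 + j546
|N| = √(33000² + 39000²) ≈ 51088, ∠N ≈ 49.76°
|D| = √(1481² + 546²) ≈ 1578.4, ∠D ≈ 159.76°
∠H = 49.76° − 159.76° = -110.00°

-110.0°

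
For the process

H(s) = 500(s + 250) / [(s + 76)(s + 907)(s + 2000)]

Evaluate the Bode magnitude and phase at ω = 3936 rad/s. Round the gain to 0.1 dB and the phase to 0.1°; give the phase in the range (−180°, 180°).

-91.0 dB, -142.6°

At s = jω = j3936:
zero (s+250): 250 + j3936 → |·| = √(250²+3936²) = √15554596 ≈ 3943.9, ∠ = arctan(3936/250) ≈ 86.37°
pole (s+76): 76 + j3936 → |·| = √(76²+3936²) = √15497872 ≈ 3936.7, ∠ = arctan(3936/76) ≈ 88.89°
pole (s+907): 907 + j3936 → |·| = √(907²+3936²) = √16314745 ≈ 4039.2, ∠ = arctan(3936/907) ≈ 77.02°
pole (s+2000): 2000 + j3936 → |·| = √(2000²+3936²) = √19492096 ≈ 4415, ∠ = arctan(3936/2000) ≈ 63.06°
|H| = 500 · 3943.9 / 7.0203e+10 ≈ 2.8089e-05
Gain = 20 log₁₀(2.8089e-05) ≈ -91.03 dB
∠H = 86.37° − 228.97° = -142.60°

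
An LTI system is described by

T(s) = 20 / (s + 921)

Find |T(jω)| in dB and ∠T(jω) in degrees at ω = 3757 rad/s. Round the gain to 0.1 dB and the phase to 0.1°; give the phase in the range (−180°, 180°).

At s = jω = j3757:
pole (s+921): 921 + j3757 → |·| = √(921²+3757²) = √14963290 ≈ 3868.2, ∠ = arctan(3757/921) ≈ 76.23°
|T| = 20 / 3868.2 ≈ 0.0051704
Gain = 20 log₁₀(0.0051704) ≈ -45.73 dB
∠T = 0.00° − 76.23° = -76.23°

-45.7 dB, -76.2°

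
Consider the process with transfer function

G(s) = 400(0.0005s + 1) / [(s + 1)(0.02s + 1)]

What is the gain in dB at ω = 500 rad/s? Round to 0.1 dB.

-21.7 dB

At ω = 500 rad/s:
zero (1 + j500·0.0005) = 1 + j0.25 → |·| ≈ 1.0308, ∠ ≈ 14.04°
pole (1 + j500·1) = 1 + j500 → |·| ≈ 500, ∠ ≈ 89.89°
pole (1 + j500·0.02) = 1 + j10 → |·| ≈ 10.05, ∠ ≈ 84.29°
|G| = 400 · 1.0308 / (500 · 10.05) ≈ 0.082054
Gain = 20 log₁₀(0.082054) ≈ -21.72 dB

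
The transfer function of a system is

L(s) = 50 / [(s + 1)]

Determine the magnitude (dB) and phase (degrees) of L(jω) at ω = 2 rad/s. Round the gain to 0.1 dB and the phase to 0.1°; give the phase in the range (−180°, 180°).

At ω = 2 rad/s:
pole (1 + j2·1) = 1 + j2 → |·| ≈ 2.2361, ∠ ≈ 63.43°
|L| = 50 · 1 / (2.2361) ≈ 22.36
Gain = 20 log₁₀(22.36) ≈ 26.99 dB
∠L = (0°) − (63.43°) = -63.43°

27.0 dB, -63.4°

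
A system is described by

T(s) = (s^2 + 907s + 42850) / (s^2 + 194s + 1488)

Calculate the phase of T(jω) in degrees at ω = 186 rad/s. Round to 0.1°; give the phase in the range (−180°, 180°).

-45.3°

Substitute s = j186:
Numerator: (j186)^2 + 907(j186) + 42850 = 8254 + j168702
Denominator: (j186)^2 + 194(j186) + 1488 = -33108 + j36084
|N| = √(8254² + 168702²) ≈ 1.689e+05, ∠N ≈ 87.20°
|D| = √(33108² + 36084²) ≈ 48971, ∠D ≈ 132.54°
∠T = 87.20° − 132.54° = -45.34°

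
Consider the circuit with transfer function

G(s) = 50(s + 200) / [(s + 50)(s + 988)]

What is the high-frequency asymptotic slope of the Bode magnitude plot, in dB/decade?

-20 dB/decade

Each pole contributes −20 dB/decade at high frequency; each zero contributes +20 dB/decade.
Net: 1 zero(s) − 2 pole(s) → -20 dB/decade.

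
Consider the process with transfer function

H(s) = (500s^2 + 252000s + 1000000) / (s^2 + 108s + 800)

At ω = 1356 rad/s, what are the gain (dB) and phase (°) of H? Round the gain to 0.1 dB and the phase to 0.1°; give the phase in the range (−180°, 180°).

Substitute s = j1356:
Numerator: 500(j1356)^2 + 252000(j1356) + 1000000 = -918368000 + j341712000
Denominator: (j1356)^2 + 108(j1356) + 800 = -1837936 + j146448
|N| = √(918368000² + 341712000²) ≈ 9.7988e+08, ∠N ≈ 159.59°
|D| = √(1837936² + 146448²) ≈ 1.8438e+06, ∠D ≈ 175.44°
|H| = 9.7988e+08 / 1.8438e+06 ≈ 531.45
Gain = 20 log₁₀(531.45) ≈ 54.51 dB
∠H = 159.59° − 175.44° = -15.85°

54.5 dB, -15.9°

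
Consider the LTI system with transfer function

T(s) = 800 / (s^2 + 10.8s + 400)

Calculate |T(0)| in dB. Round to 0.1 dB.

T(0) = 800 / 400 = 2
20 log₁₀(2) ≈ 6.02 dB

6.0 dB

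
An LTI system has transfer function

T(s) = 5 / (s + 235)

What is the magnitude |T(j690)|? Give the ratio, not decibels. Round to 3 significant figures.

0.00686

Substitute s = j690:
Numerator: 5 = 5 + j0
Denominator: (j690) + 235 = 235 + j690
|N| = √(5² + 0²) ≈ 5, ∠N ≈ 0.00°
|D| = √(235² + 690²) ≈ 728.92, ∠D ≈ 71.19°
|T| = 5 / 728.92 ≈ 0.0068595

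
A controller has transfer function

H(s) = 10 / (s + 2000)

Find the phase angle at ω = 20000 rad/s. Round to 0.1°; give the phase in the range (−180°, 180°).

-84.3°

At s = jω = j20000:
pole (s+2000): 2000 + j20000 → |·| = √(2000²+20000²) = √404000000 ≈ 20100, ∠ = arctan(20000/2000) ≈ 84.29°
∠H = 0.00° − 84.29° = -84.29°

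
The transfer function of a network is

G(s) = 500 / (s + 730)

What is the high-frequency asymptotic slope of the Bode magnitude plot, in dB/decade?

Each pole contributes −20 dB/decade at high frequency; each zero contributes +20 dB/decade.
Net: 0 zero(s) − 1 pole(s) → -20 dB/decade.

-20 dB/decade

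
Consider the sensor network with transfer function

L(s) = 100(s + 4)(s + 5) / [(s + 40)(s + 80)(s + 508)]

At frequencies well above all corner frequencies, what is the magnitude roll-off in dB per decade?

-20 dB/decade

Each pole contributes −20 dB/decade at high frequency; each zero contributes +20 dB/decade.
Net: 2 zero(s) − 3 pole(s) → -20 dB/decade.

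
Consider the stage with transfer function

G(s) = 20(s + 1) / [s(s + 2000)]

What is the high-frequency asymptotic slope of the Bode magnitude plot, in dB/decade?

-20 dB/decade

Each pole contributes −20 dB/decade at high frequency; each zero contributes +20 dB/decade.
Net: 1 zero(s) − 2 pole(s) → -20 dB/decade.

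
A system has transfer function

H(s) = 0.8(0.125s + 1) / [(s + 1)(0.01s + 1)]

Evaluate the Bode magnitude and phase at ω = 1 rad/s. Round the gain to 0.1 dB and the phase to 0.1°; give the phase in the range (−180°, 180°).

At ω = 1 rad/s:
zero (1 + j1·0.125) = 1 + j0.125 → |·| ≈ 1.0078, ∠ ≈ 7.13°
pole (1 + j1·1) = 1 + j1 → |·| ≈ 1.4142, ∠ ≈ 45.00°
pole (1 + j1·0.01) = 1 + j0.01 → |·| ≈ 1, ∠ ≈ 0.57°
|H| = 0.8 · 1.0078 / (1.4142 · 1) ≈ 0.5701
Gain = 20 log₁₀(0.5701) ≈ -4.88 dB
∠H = (7.13°) − (45.00° + 0.57°) = -38.44°

-4.9 dB, -38.4°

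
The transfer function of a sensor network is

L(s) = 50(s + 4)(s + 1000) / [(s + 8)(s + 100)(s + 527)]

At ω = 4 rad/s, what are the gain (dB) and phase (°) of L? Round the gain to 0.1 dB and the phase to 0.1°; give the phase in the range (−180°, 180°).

At s = jω = j4:
zero (s+4): 4 + j4 → |·| = √(4²+4²) = √32 ≈ 5.6569, ∠ = arctan(4/4) ≈ 45.00°
zero (s+1000): 1000 + j4 → |·| = √(1000²+4²) = √1000016 ≈ 1000, ∠ = arctan(4/1000) ≈ 0.23°
pole (s+8): 8 + j4 → |·| = √(8²+4²) = √80 ≈ 8.9443, ∠ = arctan(4/8) ≈ 26.57°
pole (s+100): 100 + j4 → |·| = √(100²+4²) = √10016 ≈ 100.08, ∠ = arctan(4/100) ≈ 2.29°
pole (s+527): 527 + j4 → |·| = √(527²+4²) = √277745 ≈ 527.02, ∠ = arctan(4/527) ≈ 0.43°
|L| = 50 · 5656.9 / 4.7176e+05 ≈ 0.59955
Gain = 20 log₁₀(0.59955) ≈ -4.44 dB
∠L = 45.23° − 29.29° = 15.94°

-4.4 dB, 15.9°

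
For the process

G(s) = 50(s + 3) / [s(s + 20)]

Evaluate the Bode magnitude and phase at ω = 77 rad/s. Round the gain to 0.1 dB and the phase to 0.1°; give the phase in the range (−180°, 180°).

At s = jω = j77:
zero (s+3): 3 + j77 → |·| = √(3²+77²) = √5938 ≈ 77.058, ∠ = arctan(77/3) ≈ 87.77°
pole (s+20): 20 + j77 → |·| = √(20²+77²) = √6329 ≈ 79.555, ∠ = arctan(77/20) ≈ 75.44°
pole at origin: |s| = 77, ∠ = 90.00° (in denominator)
|G| = 50 · 77.058 / 6125.7 ≈ 0.62897
Gain = 20 log₁₀(0.62897) ≈ -4.03 dB
∠G = 87.77° − 165.44° = -77.67°

-4.0 dB, -77.7°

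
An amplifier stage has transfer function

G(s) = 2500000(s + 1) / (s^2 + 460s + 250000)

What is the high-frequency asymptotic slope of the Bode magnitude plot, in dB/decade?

Each pole contributes −20 dB/decade at high frequency; each zero contributes +20 dB/decade.
Net: 1 zero(s) − 2 pole(s) → -20 dB/decade.

-20 dB/decade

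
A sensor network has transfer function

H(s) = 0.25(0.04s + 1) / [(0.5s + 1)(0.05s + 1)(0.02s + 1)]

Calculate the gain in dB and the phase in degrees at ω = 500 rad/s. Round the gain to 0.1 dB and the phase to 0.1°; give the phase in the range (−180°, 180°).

At ω = 500 rad/s:
zero (1 + j500·0.04) = 1 + j20 → |·| ≈ 20.025, ∠ ≈ 87.14°
pole (1 + j500·0.5) = 1 + j250 → |·| ≈ 250, ∠ ≈ 89.77°
pole (1 + j500·0.05) = 1 + j25 → |·| ≈ 25.02, ∠ ≈ 87.71°
pole (1 + j500·0.02) = 1 + j10 → |·| ≈ 10.05, ∠ ≈ 84.29°
|H| = 0.25 · 20.025 / (250 · 25.02 · 10.05) ≈ 7.9638e-05
Gain = 20 log₁₀(7.9638e-05) ≈ -81.98 dB
∠H = (87.14°) − (89.77° + 87.71° + 84.29°) = -174.63°

-82.0 dB, -174.6°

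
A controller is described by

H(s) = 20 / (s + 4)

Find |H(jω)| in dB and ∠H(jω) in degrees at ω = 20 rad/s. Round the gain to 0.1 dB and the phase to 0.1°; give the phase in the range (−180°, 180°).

-0.2 dB, -78.7°

Substitute s = j20:
Numerator: 20 = 20 + j0
Denominator: (j20) + 4 = 4 + j20
|N| = √(20² + 0²) ≈ 20, ∠N ≈ 0.00°
|D| = √(4² + 20²) ≈ 20.396, ∠D ≈ 78.69°
|H| = 20 / 20.396 ≈ 0.98058
Gain = 20 log₁₀(0.98058) ≈ -0.17 dB
∠H = 0.00° − 78.69° = -78.69°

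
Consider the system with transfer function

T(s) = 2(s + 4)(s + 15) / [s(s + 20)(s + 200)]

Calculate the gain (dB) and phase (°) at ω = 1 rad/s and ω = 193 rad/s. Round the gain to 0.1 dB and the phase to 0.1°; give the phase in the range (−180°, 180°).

ω = 1: -30.2 dB, -75.3°; ω = 193: -42.9 dB, -43.7°

At s = jω = j1:
zero (s+4): 4 + j1 → |·| = √(4²+1²) = √17 ≈ 4.1231, ∠ = arctan(1/4) ≈ 14.04°
zero (s+15): 15 + j1 → |·| = √(15²+1²) = √226 ≈ 15.033, ∠ = arctan(1/15) ≈ 3.81°
pole (s+20): 20 + j1 → |·| = √(20²+1²) = √401 ≈ 20.025, ∠ = arctan(1/20) ≈ 2.86°
pole (s+200): 200 + j1 → |·| = √(200²+1²) = √40001 ≈ 200, ∠ = arctan(1/200) ≈ 0.29°
pole at origin: |s| = 1, ∠ = 90.00° (in denominator)
|T| = 2 · 61.983 / 4005 ≈ 0.030953
Gain = 20 log₁₀(0.030953) ≈ -30.19 dB
∠T = 17.85° − 93.15° = -75.30°

At s = jω = j193:
zero (s+4): 4 + j193 → |·| = √(4²+193²) = √37265 ≈ 193.04, ∠ = arctan(193/4) ≈ 88.81°
zero (s+15): 15 + j193 → |·| = √(15²+193²) = √37474 ≈ 193.58, ∠ = arctan(193/15) ≈ 85.56°
pole (s+20): 20 + j193 → |·| = √(20²+193²) = √37649 ≈ 194.03, ∠ = arctan(193/20) ≈ 84.08°
pole (s+200): 200 + j193 → |·| = √(200²+193²) = √77249 ≈ 277.94, ∠ = arctan(193/200) ≈ 43.98°
pole at origin: |s| = 193, ∠ = 90.00° (in denominator)
|T| = 2 · 37369 / 1.0408e+07 ≈ 0.0071808
Gain = 20 log₁₀(0.0071808) ≈ -42.88 dB
∠T = 174.37° − 218.06° = -43.69°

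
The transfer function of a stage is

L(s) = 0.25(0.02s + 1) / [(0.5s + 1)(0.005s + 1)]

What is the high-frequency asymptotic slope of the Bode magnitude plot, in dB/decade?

Each pole contributes −20 dB/decade at high frequency; each zero contributes +20 dB/decade.
Net: 1 zero(s) − 2 pole(s) → -20 dB/decade.

-20 dB/decade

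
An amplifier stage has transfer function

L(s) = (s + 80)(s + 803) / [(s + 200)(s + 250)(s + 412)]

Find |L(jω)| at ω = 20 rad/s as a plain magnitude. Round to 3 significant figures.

At s = jω = j20:
zero (s+80): 80 + j20 → |·| = √(80²+20²) = √6800 ≈ 82.462, ∠ = arctan(20/80) ≈ 14.04°
zero (s+803): 803 + j20 → |·| = √(803²+20²) = √645209 ≈ 803.25, ∠ = arctan(20/803) ≈ 1.43°
pole (s+200): 200 + j20 → |·| = √(200²+20²) = √40400 ≈ 201, ∠ = arctan(20/200) ≈ 5.71°
pole (s+250): 250 + j20 → |·| = √(250²+20²) = √62900 ≈ 250.8, ∠ = arctan(20/250) ≈ 4.57°
pole (s+412): 412 + j20 → |·| = √(412²+20²) = √170144 ≈ 412.49, ∠ = arctan(20/412) ≈ 2.78°
|L| = 1 · 66238 / 2.0794e+07 ≈ 0.0031854

0.00319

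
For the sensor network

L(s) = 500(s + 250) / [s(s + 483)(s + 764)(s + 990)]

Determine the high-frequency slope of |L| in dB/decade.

-60 dB/decade

Each pole contributes −20 dB/decade at high frequency; each zero contributes +20 dB/decade.
Net: 1 zero(s) − 4 pole(s) → -60 dB/decade.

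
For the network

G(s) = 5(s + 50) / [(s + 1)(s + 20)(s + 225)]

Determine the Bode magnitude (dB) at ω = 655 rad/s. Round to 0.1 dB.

-99.1 dB

At s = jω = j655:
zero (s+50): 50 + j655 → |·| = √(50²+655²) = √431525 ≈ 656.91, ∠ = arctan(655/50) ≈ 85.63°
pole (s+1): 1 + j655 → |·| = √(1²+655²) = √429026 ≈ 655, ∠ = arctan(655/1) ≈ 89.91°
pole (s+20): 20 + j655 → |·| = √(20²+655²) = √429425 ≈ 655.31, ∠ = arctan(655/20) ≈ 88.25°
pole (s+225): 225 + j655 → |·| = √(225²+655²) = √479650 ≈ 692.57, ∠ = arctan(655/225) ≈ 71.04°
|G| = 5 · 656.91 / 2.9727e+08 ≈ 1.1049e-05
Gain = 20 log₁₀(1.1049e-05) ≈ -99.13 dB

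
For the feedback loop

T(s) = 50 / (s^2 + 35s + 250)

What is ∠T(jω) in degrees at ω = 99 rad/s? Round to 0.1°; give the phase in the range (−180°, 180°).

Substitute s = j99:
Numerator: 50 = 50 + j0
Denominator: (j99)^2 + 35(j99) + 250 = -9551 + j3465
|N| = √(50² + 0²) ≈ 50, ∠N ≈ 0.00°
|D| = √(9551² + 3465²) ≈ 10160, ∠D ≈ 160.06°
∠T = 0.00° − 160.06° = -160.06°

-160.1°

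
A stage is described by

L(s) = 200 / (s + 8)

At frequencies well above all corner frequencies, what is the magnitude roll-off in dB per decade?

-20 dB/decade

Each pole contributes −20 dB/decade at high frequency; each zero contributes +20 dB/decade.
Net: 0 zero(s) − 1 pole(s) → -20 dB/decade.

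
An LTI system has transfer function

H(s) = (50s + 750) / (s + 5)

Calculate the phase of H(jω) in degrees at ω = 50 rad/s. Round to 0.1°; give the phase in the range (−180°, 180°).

Substitute s = j50:
Numerator: 50(j50) + 750 = 750 + j2500
Denominator: (j50) + 5 = 5 + j50
|N| = √(750² + 2500²) ≈ 2610.1, ∠N ≈ 73.30°
|D| = √(5² + 50²) ≈ 50.249, ∠D ≈ 84.29°
∠H = 73.30° − 84.29° = -10.99°

-11.0°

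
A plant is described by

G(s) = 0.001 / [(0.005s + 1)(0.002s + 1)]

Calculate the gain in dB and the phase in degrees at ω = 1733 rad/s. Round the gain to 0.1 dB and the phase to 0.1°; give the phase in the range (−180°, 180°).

-90.0 dB, -157.3°

At ω = 1733 rad/s:
pole (1 + j1733·0.005) = 1 + j8.665 → |·| ≈ 8.7225, ∠ ≈ 83.42°
pole (1 + j1733·0.002) = 1 + j3.466 → |·| ≈ 3.6074, ∠ ≈ 73.91°
|G| = 0.001 · 1 / (8.7225 · 3.6074) ≈ 3.1781e-05
Gain = 20 log₁₀(3.1781e-05) ≈ -89.96 dB
∠G = (0°) − (83.42° + 73.91°) = -157.33°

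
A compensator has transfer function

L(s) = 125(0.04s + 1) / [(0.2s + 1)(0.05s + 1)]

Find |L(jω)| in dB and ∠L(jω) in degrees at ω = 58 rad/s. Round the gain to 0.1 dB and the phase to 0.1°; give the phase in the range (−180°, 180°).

18.9 dB, -89.4°

At ω = 58 rad/s:
zero (1 + j58·0.04) = 1 + j2.32 → |·| ≈ 2.5263, ∠ ≈ 66.68°
pole (1 + j58·0.2) = 1 + j11.6 → |·| ≈ 11.643, ∠ ≈ 85.07°
pole (1 + j58·0.05) = 1 + j2.9 → |·| ≈ 3.0676, ∠ ≈ 70.97°
|L| = 125 · 2.5263 / (11.643 · 3.0676) ≈ 8.8416
Gain = 20 log₁₀(8.8416) ≈ 18.93 dB
∠L = (66.68°) − (85.07° + 70.97°) = -89.36°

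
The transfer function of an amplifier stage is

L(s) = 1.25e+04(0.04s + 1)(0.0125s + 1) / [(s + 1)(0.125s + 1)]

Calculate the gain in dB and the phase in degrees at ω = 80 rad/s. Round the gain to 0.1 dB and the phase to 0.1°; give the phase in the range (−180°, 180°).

37.4 dB, -55.9°

At ω = 80 rad/s:
zero (1 + j80·0.04) = 1 + j3.2 → |·| ≈ 3.3526, ∠ ≈ 72.65°
zero (1 + j80·0.0125) = 1 + j1 → |·| ≈ 1.4142, ∠ ≈ 45.00°
pole (1 + j80·1) = 1 + j80 → |·| ≈ 80.006, ∠ ≈ 89.28°
pole (1 + j80·0.125) = 1 + j10 → |·| ≈ 10.05, ∠ ≈ 84.29°
|L| = 1.25e+04 · 3.3526 · 1.4142 / (80.006 · 10.05) ≈ 73.708
Gain = 20 log₁₀(73.708) ≈ 37.35 dB
∠L = (72.65° + 45.00°) − (89.28° + 84.29°) = -55.92°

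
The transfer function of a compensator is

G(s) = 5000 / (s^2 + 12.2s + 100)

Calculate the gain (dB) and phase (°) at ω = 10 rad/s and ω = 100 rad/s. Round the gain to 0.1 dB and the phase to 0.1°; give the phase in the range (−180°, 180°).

At s = jω = j10:
quadratic: (j10)² + 12.2·j10 + 100 = 0 + j122 → |·| ≈ 122, ∠ ≈ 90.00°
|G| = 5000 / 122 ≈ 40.984
Gain = 20 log₁₀(40.984) ≈ 32.25 dB
∠G = 0.00° − 90.00° = -90.00°

At s = jω = j100:
quadratic: (j100)² + 12.2·j100 + 100 = -9900 + j1220 → |·| ≈ 9974.9, ∠ ≈ 172.97°
|G| = 5000 / 9974.9 ≈ 0.50126
Gain = 20 log₁₀(0.50126) ≈ -6.00 dB
∠G = 0.00° − 172.97° = -172.97°

ω = 10: 32.3 dB, -90.0°; ω = 100: -6.0 dB, -173.0°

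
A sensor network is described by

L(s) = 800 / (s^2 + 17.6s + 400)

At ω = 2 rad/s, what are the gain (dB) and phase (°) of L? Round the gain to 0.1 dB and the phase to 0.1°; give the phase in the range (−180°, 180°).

6.1 dB, -5.1°

At s = jω = j2:
quadratic: (j2)² + 17.6·j2 + 400 = 396 + j35.2 → |·| ≈ 397.56, ∠ ≈ 5.08°
|L| = 800 / 397.56 ≈ 2.0123
Gain = 20 log₁₀(2.0123) ≈ 6.07 dB
∠L = 0.00° − 5.08° = -5.08°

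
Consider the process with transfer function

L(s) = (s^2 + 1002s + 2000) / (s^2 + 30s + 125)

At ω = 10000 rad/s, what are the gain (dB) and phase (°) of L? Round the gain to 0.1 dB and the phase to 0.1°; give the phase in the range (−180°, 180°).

0.0 dB, -5.6°

Substitute s = j10000:
Numerator: (j10000)^2 + 1002(j10000) + 2000 = -99998000 + j10020000
Denominator: (j10000)^2 + 30(j10000) + 125 = -99999875 + j300000
|N| = √(99998000² + 10020000²) ≈ 1.005e+08, ∠N ≈ 174.28°
|D| = √(99999875² + 300000²) ≈ 1e+08, ∠D ≈ 179.83°
|L| = 1.005e+08 / 1e+08 ≈ 1.005
Gain = 20 log₁₀(1.005) ≈ 0.04 dB
∠L = 174.28° − 179.83° = -5.55°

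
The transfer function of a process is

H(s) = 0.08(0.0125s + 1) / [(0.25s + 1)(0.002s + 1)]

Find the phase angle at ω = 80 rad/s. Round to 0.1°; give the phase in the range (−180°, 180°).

At ω = 80 rad/s:
zero (1 + j80·0.0125) = 1 + j1 → |·| ≈ 1.4142, ∠ ≈ 45.00°
pole (1 + j80·0.25) = 1 + j20 → |·| ≈ 20.025, ∠ ≈ 87.14°
pole (1 + j80·0.002) = 1 + j0.16 → |·| ≈ 1.0127, ∠ ≈ 9.09°
∠H = (45.00°) − (87.14° + 9.09°) = -51.23°

-51.2°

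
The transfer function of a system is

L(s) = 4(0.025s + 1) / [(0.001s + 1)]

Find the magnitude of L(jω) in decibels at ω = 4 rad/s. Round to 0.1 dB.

At ω = 4 rad/s:
zero (1 + j4·0.025) = 1 + j0.1 → |·| ≈ 1.005, ∠ ≈ 5.71°
pole (1 + j4·0.001) = 1 + j0.004 → |·| ≈ 1, ∠ ≈ 0.23°
|L| = 4 · 1.005 / (1) ≈ 4.02
Gain = 20 log₁₀(4.02) ≈ 12.08 dB

12.1 dB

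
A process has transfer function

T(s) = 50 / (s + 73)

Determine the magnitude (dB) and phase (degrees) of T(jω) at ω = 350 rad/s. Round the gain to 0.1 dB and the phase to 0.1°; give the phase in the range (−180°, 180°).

Substitute s = j350:
Numerator: 50 = 50 + j0
Denominator: (j350) + 73 = 73 + j350
|N| = √(50² + 0²) ≈ 50, ∠N ≈ 0.00°
|D| = √(73² + 350²) ≈ 357.53, ∠D ≈ 78.22°
|T| = 50 / 357.53 ≈ 0.13985
Gain = 20 log₁₀(0.13985) ≈ -17.09 dB
∠T = 0.00° − 78.22° = -78.22°

-17.1 dB, -78.2°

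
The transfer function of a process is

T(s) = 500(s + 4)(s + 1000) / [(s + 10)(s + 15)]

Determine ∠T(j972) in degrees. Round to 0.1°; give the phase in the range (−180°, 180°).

-44.6°

At s = jω = j972:
zero (s+4): 4 + j972 → |·| = √(4²+972²) = √944800 ≈ 972.01, ∠ = arctan(972/4) ≈ 89.76°
zero (s+1000): 1000 + j972 → |·| = √(1000²+972²) = √1944784 ≈ 1394.6, ∠ = arctan(972/1000) ≈ 44.19°
pole (s+10): 10 + j972 → |·| = √(10²+972²) = √944884 ≈ 972.05, ∠ = arctan(972/10) ≈ 89.41°
pole (s+15): 15 + j972 → |·| = √(15²+972²) = √945009 ≈ 972.12, ∠ = arctan(972/15) ≈ 89.12°
∠T = 133.95° − 178.53° = -44.58°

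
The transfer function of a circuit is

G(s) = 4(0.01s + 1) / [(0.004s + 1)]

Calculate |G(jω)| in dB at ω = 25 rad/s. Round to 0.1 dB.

12.3 dB

At ω = 25 rad/s:
zero (1 + j25·0.01) = 1 + j0.25 → |·| ≈ 1.0308, ∠ ≈ 14.04°
pole (1 + j25·0.004) = 1 + j0.1 → |·| ≈ 1.005, ∠ ≈ 5.71°
|G| = 4 · 1.0308 / (1.005) ≈ 4.1027
Gain = 20 log₁₀(4.1027) ≈ 12.26 dB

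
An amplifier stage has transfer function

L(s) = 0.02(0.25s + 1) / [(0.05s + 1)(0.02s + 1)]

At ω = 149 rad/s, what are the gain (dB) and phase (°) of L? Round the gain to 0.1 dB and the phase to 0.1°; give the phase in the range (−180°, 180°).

At ω = 149 rad/s:
zero (1 + j149·0.25) = 1 + j37.25 → |·| ≈ 37.263, ∠ ≈ 88.46°
pole (1 + j149·0.05) = 1 + j7.45 → |·| ≈ 7.5168, ∠ ≈ 82.35°
pole (1 + j149·0.02) = 1 + j2.98 → |·| ≈ 3.1433, ∠ ≈ 71.45°
|L| = 0.02 · 37.263 / (7.5168 · 3.1433) ≈ 0.031542
Gain = 20 log₁₀(0.031542) ≈ -30.02 dB
∠L = (88.46°) − (82.35° + 71.45°) = -65.34°

-30.0 dB, -65.3°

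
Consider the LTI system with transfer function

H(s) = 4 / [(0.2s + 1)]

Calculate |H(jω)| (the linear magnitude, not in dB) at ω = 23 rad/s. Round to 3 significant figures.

0.850

At ω = 23 rad/s:
pole (1 + j23·0.2) = 1 + j4.6 → |·| ≈ 4.7074, ∠ ≈ 77.74°
|H| = 4 · 1 / (4.7074) ≈ 0.84973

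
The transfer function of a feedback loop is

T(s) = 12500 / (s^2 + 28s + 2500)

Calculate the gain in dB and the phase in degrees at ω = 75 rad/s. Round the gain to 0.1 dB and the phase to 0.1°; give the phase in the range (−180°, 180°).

10.4 dB, -146.1°

At s = jω = j75:
quadratic: (j75)² + 28·j75 + 2500 = -3125 + j2100 → |·| ≈ 3765.1, ∠ ≈ 146.10°
|T| = 12500 / 3765.1 ≈ 3.32
Gain = 20 log₁₀(3.32) ≈ 10.42 dB
∠T = 0.00° − 146.10° = -146.10°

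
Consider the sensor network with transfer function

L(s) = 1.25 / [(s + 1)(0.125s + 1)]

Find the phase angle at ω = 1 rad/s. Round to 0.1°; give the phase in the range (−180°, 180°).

-52.1°

At ω = 1 rad/s:
pole (1 + j1·1) = 1 + j1 → |·| ≈ 1.4142, ∠ ≈ 45.00°
pole (1 + j1·0.125) = 1 + j0.125 → |·| ≈ 1.0078, ∠ ≈ 7.13°
∠L = (0°) − (45.00° + 7.13°) = -52.13°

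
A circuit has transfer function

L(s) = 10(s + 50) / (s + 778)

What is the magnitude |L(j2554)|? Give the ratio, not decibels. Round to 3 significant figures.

9.57

At s = jω = j2554:
zero (s+50): 50 + j2554 → |·| = √(50²+2554²) = √6525416 ≈ 2554.5, ∠ = arctan(2554/50) ≈ 88.88°
pole (s+778): 778 + j2554 → |·| = √(778²+2554²) = √7128200 ≈ 2669.9, ∠ = arctan(2554/778) ≈ 73.06°
|L| = 10 · 2554.5 / 2669.9 ≈ 9.5678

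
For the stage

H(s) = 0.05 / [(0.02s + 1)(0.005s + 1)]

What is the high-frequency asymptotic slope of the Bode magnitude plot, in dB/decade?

-40 dB/decade

Each pole contributes −20 dB/decade at high frequency; each zero contributes +20 dB/decade.
Net: 0 zero(s) − 2 pole(s) → -40 dB/decade.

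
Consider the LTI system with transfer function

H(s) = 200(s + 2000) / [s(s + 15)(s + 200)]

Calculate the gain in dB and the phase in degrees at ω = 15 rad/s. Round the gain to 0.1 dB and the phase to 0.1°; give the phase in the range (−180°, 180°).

15.9 dB, -138.9°

At s = jω = j15:
zero (s+2000): 2000 + j15 → |·| = √(2000²+15²) = √4000225 ≈ 2000.1, ∠ = arctan(15/2000) ≈ 0.43°
pole (s+15): 15 + j15 → |·| = √(15²+15²) = √450 ≈ 21.213, ∠ = arctan(15/15) ≈ 45.00°
pole (s+200): 200 + j15 → |·| = √(200²+15²) = √40225 ≈ 200.56, ∠ = arctan(15/200) ≈ 4.29°
pole at origin: |s| = 15, ∠ = 90.00° (in denominator)
|H| = 200 · 2000.1 / 63817 ≈ 6.2682
Gain = 20 log₁₀(6.2682) ≈ 15.94 dB
∠H = 0.43° − 139.29° = -138.86°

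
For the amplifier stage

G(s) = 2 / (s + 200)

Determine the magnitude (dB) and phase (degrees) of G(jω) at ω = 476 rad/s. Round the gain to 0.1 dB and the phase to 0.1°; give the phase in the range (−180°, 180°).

-48.2 dB, -67.2°

At s = jω = j476:
pole (s+200): 200 + j476 → |·| = √(200²+476²) = √266576 ≈ 516.31, ∠ = arctan(476/200) ≈ 67.21°
|G| = 2 / 516.31 ≈ 0.0038736
Gain = 20 log₁₀(0.0038736) ≈ -48.24 dB
∠G = 0.00° − 67.21° = -67.21°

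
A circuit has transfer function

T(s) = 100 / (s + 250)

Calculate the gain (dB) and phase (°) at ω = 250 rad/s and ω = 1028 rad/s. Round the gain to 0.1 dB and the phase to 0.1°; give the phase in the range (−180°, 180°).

ω = 250: -11.0 dB, -45.0°; ω = 1028: -20.5 dB, -76.3°

Substitute s = j250:
Numerator: 100 = 100 + j0
Denominator: (j250) + 250 = 250 + j250
|N| = √(100² + 0²) ≈ 100, ∠N ≈ 0.00°
|D| = √(250² + 250²) ≈ 353.55, ∠D ≈ 45.00°
|T| = 100 / 353.55 ≈ 0.28285
Gain = 20 log₁₀(0.28285) ≈ -10.97 dB
∠T = 0.00° − 45.00° = -45.00°

Substitute s = j1028:
Numerator: 100 = 100 + j0
Denominator: (j1028) + 250 = 250 + j1028
|N| = √(100² + 0²) ≈ 100, ∠N ≈ 0.00°
|D| = √(250² + 1028²) ≈ 1058, ∠D ≈ 76.33°
|T| = 100 / 1058 ≈ 0.094518
Gain = 20 log₁₀(0.094518) ≈ -20.49 dB
∠T = 0.00° − 76.33° = -76.33°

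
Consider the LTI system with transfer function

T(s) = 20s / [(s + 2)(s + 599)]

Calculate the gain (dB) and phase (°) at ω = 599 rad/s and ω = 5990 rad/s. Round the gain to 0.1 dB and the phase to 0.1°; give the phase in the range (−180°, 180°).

At s = jω = j599:
zero at origin: s = j599 → |·| = 599, ∠ = 90.00°
pole (s+2): 2 + j599 → |·| = √(2²+599²) = √358805 ≈ 599, ∠ = arctan(599/2) ≈ 89.81°
pole (s+599): 599 + j599 → |·| = √(599²+599²) = √717602 ≈ 847.11, ∠ = arctan(599/599) ≈ 45.00°
|T| = 20 · 599 / 5.0742e+05 ≈ 0.02361
Gain = 20 log₁₀(0.02361) ≈ -32.54 dB
∠T = 90.00° − 134.81° = -44.81°

At s = jω = j5990:
zero at origin: s = j5990 → |·| = 5990, ∠ = 90.00°
pole (s+2): 2 + j5990 → |·| = √(2²+5990²) = √35880104 ≈ 5990, ∠ = arctan(5990/2) ≈ 89.98°
pole (s+599): 599 + j5990 → |·| = √(599²+5990²) = √36238901 ≈ 6019.9, ∠ = arctan(5990/599) ≈ 84.29°
|T| = 20 · 5990 / 3.6059e+07 ≈ 0.0033223
Gain = 20 log₁₀(0.0033223) ≈ -49.57 dB
∠T = 90.00° − 174.27° = -84.27°

ω = 599: -32.5 dB, -44.8°; ω = 5990: -49.6 dB, -84.3°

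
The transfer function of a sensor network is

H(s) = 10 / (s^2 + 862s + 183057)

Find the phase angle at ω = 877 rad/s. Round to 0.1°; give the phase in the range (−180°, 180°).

Substitute s = j877:
Numerator: 10 = 10 + j0
Denominator: (j877)^2 + 862(j877) + 183057 = -586072 + j755974
|N| = √(10² + 0²) ≈ 10, ∠N ≈ 0.00°
|D| = √(586072² + 755974²) ≈ 9.5654e+05, ∠D ≈ 127.78°
∠H = 0.00° − 127.78° = -127.78°

-127.8°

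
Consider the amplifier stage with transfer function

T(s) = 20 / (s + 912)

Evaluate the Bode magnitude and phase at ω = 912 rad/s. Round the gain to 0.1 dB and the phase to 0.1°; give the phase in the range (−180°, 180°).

-36.2 dB, -45.0°

Substitute s = j912:
Numerator: 20 = 20 + j0
Denominator: (j912) + 912 = 912 + j912
|N| = √(20² + 0²) ≈ 20, ∠N ≈ 0.00°
|D| = √(912² + 912²) ≈ 1289.8, ∠D ≈ 45.00°
|T| = 20 / 1289.8 ≈ 0.015506
Gain = 20 log₁₀(0.015506) ≈ -36.19 dB
∠T = 0.00° − 45.00° = -45.00°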